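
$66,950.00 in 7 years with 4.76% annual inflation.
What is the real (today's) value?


Formula: Real value = nominal / (1 + inflation)^years
Price level: (1 + 0.0476)^7 = 1.384741
Real value = $66,950.00 / 1.384741 = $48,348.41

$48,348.41


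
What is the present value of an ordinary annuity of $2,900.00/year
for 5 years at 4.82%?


Formula: PV = PMT * (1 - (1+r)^(-n)) / r
Discount factor: (1 + 0.0482)^(-5) = 0.790277
Bracket: 1 - 0.790277 = 0.209723
PV = $2,900.00 * 0.209723 / 0.0482 = $12,618.20

$12,618.20


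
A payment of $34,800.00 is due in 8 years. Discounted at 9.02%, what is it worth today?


Formula: PV = FV / (1 + r)^n
Substituting: PV = $34,800.00 / (1 + 0.0902)^8
Discount factor: (1.0902)^8 = 1.995489
PV = $34,800.00 / 1.995489 = $17,439.33

$17,439.33


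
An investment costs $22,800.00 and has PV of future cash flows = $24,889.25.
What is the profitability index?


Formula: PI = PV(cash flows) / initial investment
Substituting: PI = $24,889.25 / $22,800.00
PI = 1.0916

1.0916


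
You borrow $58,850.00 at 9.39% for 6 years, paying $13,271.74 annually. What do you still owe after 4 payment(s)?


Formula: Balance = PV*(1+r)^k - PMT*((1+r)^k - 1)/r
Growth: (1 + 0.0939)^4 = 1.431893
Accumulated factor: ((1+r)^k - 1)/r = 4.599497
Balance = $58,850.00 * 1.431893 - $13,271.74 * 4.599497
Balance = $23,223.56

$23,223.56


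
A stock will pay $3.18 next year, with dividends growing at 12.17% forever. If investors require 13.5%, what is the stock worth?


Formula: P = D1 / (r - g)
Spread: r - g = 0.135 - 0.1217 = 0.0133
Substituting: P = $3.18 / 0.0133
P = $239.10

$239.10


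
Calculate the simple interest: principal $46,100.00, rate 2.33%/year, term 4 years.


Formula: I = P * r * t
Substituting: I = $46,100.00 * 0.0233 * 4
Step: I = $46,100.00 * 0.0932
I = $4,296.52

$4,296.52


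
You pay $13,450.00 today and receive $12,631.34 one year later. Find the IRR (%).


Formula: IRR = C1/C0 - 1
Substituting: IRR = $12,631.34 / $13,450.00 - 1
Ratio: 0.939133 - 1 = -0.060867
IRR = -6.0867%

-6.0867%


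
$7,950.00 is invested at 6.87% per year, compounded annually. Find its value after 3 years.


Formula: FV = P * (1 + r)^n
Substituting: FV = $7,950.00 * (1 + 0.0687)^3
Growth factor: (1.0687)^3 = 1.220583
FV = $7,950.00 * 1.220583 = $9,703.64

$9,703.64


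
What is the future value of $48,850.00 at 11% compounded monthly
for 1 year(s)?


Formula: FV = P * (1 + r/m)^(m*t)
Period rate: r/m = 0.11 / 12 = 0.009167
Total periods: m*t = 12 * 1 = 12
Growth factor: (1 + 0.009167)^12 = 1.115719
FV = $48,850.00 * 1.115719 = $54,502.87

$54,502.87


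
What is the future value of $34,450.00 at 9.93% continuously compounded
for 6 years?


Formula: FV = P * e^(r*t)
Exponent: r*t = 0.0993 * 6 = 0.5958
e^(0.5958) = 1.814482
FV = $34,450.00 * 1.814482 = $62,508.90

$62,508.90


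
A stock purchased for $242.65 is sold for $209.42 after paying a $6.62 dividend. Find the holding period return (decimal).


Formula: HPR = (P1 - P0 + D) / P0
Gain: $209.42 - $242.65 + $6.62 = -$26.61
HPR = -$26.61 / $242.65 = -0.1097

-0.1097


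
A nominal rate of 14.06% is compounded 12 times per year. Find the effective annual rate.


Formula: EAR = (1 + r/m)^m - 1
Period rate: r/m = 0.1406 / 12 = 0.011717
Compounding: (1 + 0.011717)^12 = 1.150024
EAR = 1.150024 - 1 = 0.150024

0.150024


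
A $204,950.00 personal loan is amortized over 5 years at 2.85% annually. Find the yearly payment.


Formula: PMT = PV * r / (1 - (1+r)^(-n))
Denominator: 1 - (1 + 0.0285)^(-5) = 0.131083
Numerator: $204,950.00 * 0.0285 = 5841.075
PMT = 5841.075 / 0.131083 = $44,560.28

$44,560.28


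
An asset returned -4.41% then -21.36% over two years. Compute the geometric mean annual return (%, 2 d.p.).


Formula: Geometric mean = ((1+r1)*(1+r2))^(1/2) - 1
Product: (1 + -0.0441) * (1 + -0.2136) = 0.9559 * 0.7864 = 0.75172
Square root: 0.75172^0.5 = 0.867018
Geometric mean = 0.867018 - 1 = -0.132982
As percentage: -13.30%

-13.30%


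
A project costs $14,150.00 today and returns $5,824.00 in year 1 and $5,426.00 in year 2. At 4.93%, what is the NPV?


Formula: NPV = C0 + C1/(1+r) + C2/(1+r)^2
Discount C1: $5,824.00 / (1 + 0.0493) = $5,550.37
Discount C2: $5,426.00 / (1 + 0.0493)^2 = $4,928.11
NPV = -$14,150.00 + $5,550.37 + $4,928.11 = -$3,671.52

-$3,671.52


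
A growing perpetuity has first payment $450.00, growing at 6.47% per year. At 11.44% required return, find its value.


Formula: PV = C / (r - g)
Spread: r - g = 0.1144 - 0.0647 = 0.0497
Substituting: PV = $450.00 / 0.0497
PV = $9,054.33

$9,054.33


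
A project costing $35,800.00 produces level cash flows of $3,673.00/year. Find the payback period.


Formula: Payback = investment / annual cash flow
Substituting: Payback = $35,800.00 / $3,673.00
Payback = 9.7468 years

9.7468 years


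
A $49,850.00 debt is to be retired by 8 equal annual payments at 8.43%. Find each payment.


Formula: PMT = PV * r / (1 - (1+r)^(-n))
Denominator: 1 - (1 + 0.0843)^(-8) = 0.476635
Numerator: $49,850.00 * 0.0843 = 4202.355
PMT = 4202.355 / 0.476635 = $8,816.71

$8,816.71


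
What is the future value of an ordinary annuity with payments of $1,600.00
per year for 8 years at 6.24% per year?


Formula: FV = PMT * ((1+r)^n - 1) / r
Growth factor: (1 + 0.0624)^8 = 1.622948
Numerator: 1.622948 - 1 = 0.622948
FV = $1,600.00 * 0.622948 / 0.0624 = $15,973.02

$15,973.02


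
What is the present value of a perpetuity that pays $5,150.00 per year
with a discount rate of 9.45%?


Formula: PV = C / r
Substituting: PV = $5,150.00 / 0.0945
PV = $54,497.35

$54,497.35


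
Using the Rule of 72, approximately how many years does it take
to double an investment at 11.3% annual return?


Formula: Years ≈ 72 / r
Substituting: Years ≈ 72 / 11.3
Years ≈ 6.4

6.4 years


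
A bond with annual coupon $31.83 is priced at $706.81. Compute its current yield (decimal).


Formula: Current yield = annual coupon / price
Substituting: CY = $31.83 / $706.81
CY = 0.045033

0.045033


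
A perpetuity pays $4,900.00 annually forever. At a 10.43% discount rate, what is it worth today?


Formula: PV = C / r
Substituting: PV = $4,900.00 / 0.1043
PV = $46,979.87

$46,979.87


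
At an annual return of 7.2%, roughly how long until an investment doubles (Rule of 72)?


Formula: Years ≈ 72 / r
Substituting: Years ≈ 72 / 7.2
Years ≈ 10.0

10.0 years


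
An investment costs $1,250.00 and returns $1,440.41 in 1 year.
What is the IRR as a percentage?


Formula: IRR = C1/C0 - 1
Substituting: IRR = $1,440.41 / $1,250.00 - 1
Ratio: 1.152328 - 1 = 0.152328
IRR = 15.2328%

15.2328%


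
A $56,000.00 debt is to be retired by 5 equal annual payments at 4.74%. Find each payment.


Formula: PMT = PV * r / (1 - (1+r)^(-n))
Denominator: 1 - (1 + 0.0474)^(-5) = 0.206701
Numerator: $56,000.00 * 0.0474 = 2654.4
PMT = 2654.4 / 0.206701 = $12,841.77

$12,841.77


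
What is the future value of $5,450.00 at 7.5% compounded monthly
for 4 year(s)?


Formula: FV = P * (1 + r/m)^(m*t)
Period rate: r/m = 0.075 / 12 = 0.00625
Total periods: m*t = 12 * 4 = 48
Growth factor: (1 + 0.00625)^48 = 1.348599
FV = $5,450.00 * 1.348599 = $7,349.87

$7,349.87


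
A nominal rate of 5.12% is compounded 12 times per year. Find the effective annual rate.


Formula: EAR = (1 + r/m)^m - 1
Period rate: r/m = 0.0512 / 12 = 0.004267
Compounding: (1 + 0.004267)^12 = 1.052419
EAR = 1.052419 - 1 = 0.052419

0.052419


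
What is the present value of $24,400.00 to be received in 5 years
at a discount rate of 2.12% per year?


Formula: PV = FV / (1 + r)^n
Substituting: PV = $24,400.00 / (1 + 0.0212)^5
Discount factor: (1.0212)^5 = 1.110591
PV = $24,400.00 / 1.110591 = $21,970.29

$21,970.29


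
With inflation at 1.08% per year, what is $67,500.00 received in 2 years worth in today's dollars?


Formula: Real value = nominal / (1 + inflation)^years
Price level: (1 + 0.0108)^2 = 1.021717
Real value = $67,500.00 / 1.021717 = $66,065.28

$66,065.28


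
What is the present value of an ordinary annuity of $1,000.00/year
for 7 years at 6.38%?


Formula: PV = PMT * (1 - (1+r)^(-n)) / r
Discount factor: (1 + 0.0638)^(-7) = 0.648605
Bracket: 1 - 0.648605 = 0.351395
PV = $1,000.00 * 0.351395 / 0.0638 = $5,507.76

$5,507.76


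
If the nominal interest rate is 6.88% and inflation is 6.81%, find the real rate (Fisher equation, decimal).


Formula: (1 + r_real) = (1 + r_nom) / (1 + inflation)
Substituting: (1 + r_real) = 1.0688 / 1.0681
(1 + r_real) = 1.000655
r_real = 1.000655 - 1 = 0.000655

0.000655


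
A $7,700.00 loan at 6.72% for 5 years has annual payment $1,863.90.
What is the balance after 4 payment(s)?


Formula: Balance = PV*(1+r)^k - PMT*((1+r)^k - 1)/r
Growth: (1 + 0.0672)^4 = 1.297129
Accumulated factor: ((1+r)^k - 1)/r = 4.421567
Balance = $7,700.00 * 1.297129 - $1,863.90 * 4.421567
Balance = $1,746.54

$1,746.54


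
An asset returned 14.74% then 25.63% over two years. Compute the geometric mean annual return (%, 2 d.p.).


Formula: Geometric mean = ((1+r1)*(1+r2))^(1/2) - 1
Product: (1 + 0.1474) * (1 + 0.2563) = 1.1474 * 1.2563 = 1.441479
Square root: 1.441479^0.5 = 1.200616
Geometric mean = 1.200616 - 1 = 0.200616
As percentage: 20.06%

20.06%


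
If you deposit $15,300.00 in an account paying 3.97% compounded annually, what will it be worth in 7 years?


Formula: FV = P * (1 + r)^n
Substituting: FV = $15,300.00 * (1 + 0.0397)^7
Growth factor: (1.0397)^7 = 1.313277
FV = $15,300.00 * 1.313277 = $20,093.14

$20,093.14


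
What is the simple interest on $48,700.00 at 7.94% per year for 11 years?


Formula: I = P * r * t
Substituting: I = $48,700.00 * 0.0794 * 11
Step: I = $48,700.00 * 0.8734
I = $42,534.58

$42,534.58


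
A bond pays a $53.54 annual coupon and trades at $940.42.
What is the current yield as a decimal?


Formula: Current yield = annual coupon / price
Substituting: CY = $53.54 / $940.42
CY = 0.056932

0.056932


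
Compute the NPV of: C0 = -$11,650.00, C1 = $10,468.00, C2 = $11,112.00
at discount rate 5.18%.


Formula: NPV = C0 + C1/(1+r) + C2/(1+r)^2
Discount C1: $10,468.00 / (1 + 0.0518) = $9,952.46
Discount C2: $11,112.00 / (1 + 0.0518)^2 = $10,044.44
NPV = -$11,650.00 + $9,952.46 + $10,044.44 = $8,346.91

$8,346.91


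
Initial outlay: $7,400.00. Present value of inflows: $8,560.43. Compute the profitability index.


Formula: PI = PV(cash flows) / initial investment
Substituting: PI = $8,560.43 / $7,400.00
PI = 1.1568

1.1568


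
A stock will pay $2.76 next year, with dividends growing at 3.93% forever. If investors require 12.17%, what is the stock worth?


Formula: P = D1 / (r - g)
Spread: r - g = 0.1217 - 0.0393 = 0.0824
Substituting: P = $2.76 / 0.0824
P = $33.50

$33.50


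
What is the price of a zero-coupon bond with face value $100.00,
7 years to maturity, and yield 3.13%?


Formula: Price = FV / (1 + r)^n
Substituting: Price = $100.00 / (1 + 0.0313)^7
Discount factor: (1.0313)^7 = 1.240781
Price = $100.00 / 1.240781 = $80.59

$80.59


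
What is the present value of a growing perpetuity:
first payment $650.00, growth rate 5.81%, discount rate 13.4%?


Formula: PV = C / (r - g)
Spread: r - g = 0.134 - 0.0581 = 0.0759
Substituting: PV = $650.00 / 0.0759
PV = $8,563.90

$8,563.90


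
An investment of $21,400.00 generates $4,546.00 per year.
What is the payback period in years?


Formula: Payback = investment / annual cash flow
Substituting: Payback = $21,400.00 / $4,546.00
Payback = 4.7074 years

4.7074 years


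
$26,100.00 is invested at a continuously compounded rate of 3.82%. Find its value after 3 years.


Formula: FV = P * e^(r*t)
Exponent: r*t = 0.0382 * 3 = 0.1146
e^(0.1146) = 1.121425
FV = $26,100.00 * 1.121425 = $29,269.19

$29,269.19


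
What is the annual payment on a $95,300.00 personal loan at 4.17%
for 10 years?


Formula: PMT = PV * r / (1 - (1+r)^(-n))
Denominator: 1 - (1 + 0.0417)^(-10) = 0.33538
Numerator: $95,300.00 * 0.0417 = 3974.01
PMT = 3974.01 / 0.33538 = $11,849.27

$11,849.27


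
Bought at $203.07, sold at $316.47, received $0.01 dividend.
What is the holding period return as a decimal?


Formula: HPR = (P1 - P0 + D) / P0
Gain: $316.47 - $203.07 + $0.01 = $113.41
HPR = $113.41 / $203.07 = 0.5585

0.5585


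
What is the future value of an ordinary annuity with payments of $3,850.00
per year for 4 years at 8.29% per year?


Formula: FV = PMT * ((1+r)^n - 1) / r
Growth factor: (1 + 0.0829)^4 = 1.375161
Numerator: 1.375161 - 1 = 0.375161
FV = $3,850.00 * 0.375161 / 0.0829 = $17,423.02

$17,423.02


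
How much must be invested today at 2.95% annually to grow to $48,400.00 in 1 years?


Formula: PV = FV / (1 + r)^n
Substituting: PV = $48,400.00 / (1 + 0.0295)^1
Discount factor: (1.0295)^1 = 1.0295
PV = $48,400.00 / 1.0295 = $47,013.11

$47,013.11


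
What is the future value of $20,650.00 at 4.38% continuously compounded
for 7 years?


Formula: FV = P * e^(r*t)
Exponent: r*t = 0.0438 * 7 = 0.3066
e^(0.3066) = 1.358797
FV = $20,650.00 * 1.358797 = $28,059.17

$28,059.17


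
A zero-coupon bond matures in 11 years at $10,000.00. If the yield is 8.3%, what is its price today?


Formula: Price = FV / (1 + r)^n
Substituting: Price = $10,000.00 / (1 + 0.083)^11
Discount factor: (1.083)^11 = 2.403881
Price = $10,000.00 / 2.403881 = $4,159.94

$4,159.94


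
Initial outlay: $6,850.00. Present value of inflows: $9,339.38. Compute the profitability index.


Formula: PI = PV(cash flows) / initial investment
Substituting: PI = $9,339.38 / $6,850.00
PI = 1.3634

1.3634


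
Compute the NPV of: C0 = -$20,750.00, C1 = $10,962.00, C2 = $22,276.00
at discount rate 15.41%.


Formula: NPV = C0 + C1/(1+r) + C2/(1+r)^2
Discount C1: $10,962.00 / (1 + 0.1541) = $9,498.31
Discount C2: $22,276.00 / (1 + 0.1541)^2 = $16,724.39
NPV = -$20,750.00 + $9,498.31 + $16,724.39 = $5,472.70

$5,472.70


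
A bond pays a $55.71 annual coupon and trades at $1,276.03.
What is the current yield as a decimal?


Formula: Current yield = annual coupon / price
Substituting: CY = $55.71 / $1,276.03
CY = 0.043659

0.043659


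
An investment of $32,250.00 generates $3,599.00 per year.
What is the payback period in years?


Formula: Payback = investment / annual cash flow
Substituting: Payback = $32,250.00 / $3,599.00
Payback = 8.9608 years

8.9608 years


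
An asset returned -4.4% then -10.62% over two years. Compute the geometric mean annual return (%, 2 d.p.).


Formula: Geometric mean = ((1+r1)*(1+r2))^(1/2) - 1
Product: (1 + -0.044) * (1 + -0.1062) = 0.956 * 0.8938 = 0.854473
Square root: 0.854473^0.5 = 0.924377
Geometric mean = 0.924377 - 1 = -0.075623
As percentage: -7.56%

-7.56%


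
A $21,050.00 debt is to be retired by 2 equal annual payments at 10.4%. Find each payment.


Formula: PMT = PV * r / (1 - (1+r)^(-n))
Denominator: 1 - (1 + 0.104)^(-2) = 0.179532
Numerator: $21,050.00 * 0.104 = 2189.2
PMT = 2189.2 / 0.179532 = $12,193.95

$12,193.95


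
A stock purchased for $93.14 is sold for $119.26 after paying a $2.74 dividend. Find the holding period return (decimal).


Formula: HPR = (P1 - P0 + D) / P0
Gain: $119.26 - $93.14 + $2.74 = $28.86
HPR = $28.86 / $93.14 = 0.3099

0.3099


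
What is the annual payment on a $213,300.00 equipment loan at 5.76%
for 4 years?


Formula: PMT = PV * r / (1 - (1+r)^(-n))
Denominator: 1 - (1 + 0.0576)^(-4) = 0.200692
Numerator: $213,300.00 * 0.0576 = 12286.08
PMT = 12286.08 / 0.200692 = $61,218.62

$61,218.62


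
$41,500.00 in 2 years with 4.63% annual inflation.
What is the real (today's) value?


Formula: Real value = nominal / (1 + inflation)^years
Price level: (1 + 0.0463)^2 = 1.094744
Real value = $41,500.00 / 1.094744 = $37,908.42

$37,908.42


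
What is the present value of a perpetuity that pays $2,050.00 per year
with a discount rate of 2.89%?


Formula: PV = C / r
Substituting: PV = $2,050.00 / 0.0289
PV = $70,934.26

$70,934.26


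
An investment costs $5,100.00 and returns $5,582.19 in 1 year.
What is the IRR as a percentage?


Formula: IRR = C1/C0 - 1
Substituting: IRR = $5,582.19 / $5,100.00 - 1
Ratio: 1.094547 - 1 = 0.094547
IRR = 9.4547%

9.4547%


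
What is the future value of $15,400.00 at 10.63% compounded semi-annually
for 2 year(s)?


Formula: FV = P * (1 + r/m)^(m*t)
Period rate: r/m = 0.1063 / 2 = 0.05315
Total periods: m*t = 2 * 2 = 4
Growth factor: (1 + 0.05315)^4 = 1.230158
FV = $15,400.00 * 1.230158 = $18,944.43

$18,944.43


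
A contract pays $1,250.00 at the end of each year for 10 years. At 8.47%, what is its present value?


Formula: PV = PMT * (1 - (1+r)^(-n)) / r
Discount factor: (1 + 0.0847)^(-10) = 0.44351
Bracket: 1 - 0.44351 = 0.55649
PV = $1,250.00 * 0.55649 / 0.0847 = $8,212.66

$8,212.66


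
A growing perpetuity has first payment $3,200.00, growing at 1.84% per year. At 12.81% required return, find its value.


Formula: PV = C / (r - g)
Spread: r - g = 0.1281 - 0.0184 = 0.1097
Substituting: PV = $3,200.00 / 0.1097
PV = $29,170.46

$29,170.46


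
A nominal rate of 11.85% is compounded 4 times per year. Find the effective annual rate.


Formula: EAR = (1 + r/m)^m - 1
Period rate: r/m = 0.1185 / 4 = 0.029625
Compounding: (1 + 0.029625)^4 = 1.123871
EAR = 1.123871 - 1 = 0.123871

0.123871


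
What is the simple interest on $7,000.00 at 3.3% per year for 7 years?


Formula: I = P * r * t
Substituting: I = $7,000.00 * 0.033 * 7
Step: I = $7,000.00 * 0.231
I = $1,617.00

$1,617.00


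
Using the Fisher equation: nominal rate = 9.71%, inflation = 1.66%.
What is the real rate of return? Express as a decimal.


Formula: (1 + r_real) = (1 + r_nom) / (1 + inflation)
Substituting: (1 + r_real) = 1.0971 / 1.0166
(1 + r_real) = 1.079186
r_real = 1.079186 - 1 = 0.079186

0.079186


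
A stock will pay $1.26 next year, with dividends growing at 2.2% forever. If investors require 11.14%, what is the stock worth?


Formula: P = D1 / (r - g)
Spread: r - g = 0.1114 - 0.022 = 0.0894
Substituting: P = $1.26 / 0.0894
P = $14.09

$14.09


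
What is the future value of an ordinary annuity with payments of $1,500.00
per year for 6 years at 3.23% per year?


Formula: FV = PMT * ((1+r)^n - 1) / r
Growth factor: (1 + 0.0323)^6 = 1.21014
Numerator: 1.21014 - 1 = 0.21014
FV = $1,500.00 * 0.21014 / 0.0323 = $9,758.82

$9,758.82


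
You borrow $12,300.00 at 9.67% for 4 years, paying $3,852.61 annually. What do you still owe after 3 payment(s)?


Formula: Balance = PV*(1+r)^k - PMT*((1+r)^k - 1)/r
Growth: (1 + 0.0967)^3 = 1.319057
Accumulated factor: ((1+r)^k - 1)/r = 3.299451
Balance = $12,300.00 * 1.319057 - $3,852.61 * 3.299451
Balance = $3,512.90

$3,512.90


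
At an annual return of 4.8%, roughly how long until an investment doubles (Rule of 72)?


Formula: Years ≈ 72 / r
Substituting: Years ≈ 72 / 4.8
Years ≈ 15.0

15.0 years


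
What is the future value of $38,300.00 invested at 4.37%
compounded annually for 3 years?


Formula: FV = P * (1 + r)^n
Substituting: FV = $38,300.00 * (1 + 0.0437)^3
Growth factor: (1.0437)^3 = 1.136913
FV = $38,300.00 * 1.136913 = $43,543.75

$43,543.75


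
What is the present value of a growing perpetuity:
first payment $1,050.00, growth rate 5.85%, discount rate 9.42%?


Formula: PV = C / (r - g)
Spread: r - g = 0.0942 - 0.0585 = 0.0357
Substituting: PV = $1,050.00 / 0.0357
PV = $29,411.76

$29,411.76


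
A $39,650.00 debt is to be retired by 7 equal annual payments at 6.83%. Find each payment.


Formula: PMT = PV * r / (1 - (1+r)^(-n))
Denominator: 1 - (1 + 0.0683)^(-7) = 0.37028
Numerator: $39,650.00 * 0.0683 = 2708.095
PMT = 2708.095 / 0.37028 = $7,313.64

$7,313.64


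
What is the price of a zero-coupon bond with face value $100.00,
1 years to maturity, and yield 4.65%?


Formula: Price = FV / (1 + r)^n
Substituting: Price = $100.00 / (1 + 0.0465)^1
Discount factor: (1.0465)^1 = 1.0465
Price = $100.00 / 1.0465 = $95.56

$95.56


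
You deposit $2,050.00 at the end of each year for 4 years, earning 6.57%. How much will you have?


Formula: FV = PMT * ((1+r)^n - 1) / r
Growth factor: (1 + 0.0657)^4 = 1.289852
Numerator: 1.289852 - 1 = 0.289852
FV = $2,050.00 * 0.289852 / 0.0657 = $9,044.09

$9,044.09


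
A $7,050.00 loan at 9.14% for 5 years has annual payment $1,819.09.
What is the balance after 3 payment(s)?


Formula: Balance = PV*(1+r)^k - PMT*((1+r)^k - 1)/r
Growth: (1 + 0.0914)^3 = 1.300025
Accumulated factor: ((1+r)^k - 1)/r = 3.282554
Balance = $7,050.00 * 1.300025 - $1,819.09 * 3.282554
Balance = $3,193.92

$3,193.92


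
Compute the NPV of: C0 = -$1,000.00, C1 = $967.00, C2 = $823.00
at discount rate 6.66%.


Formula: NPV = C0 + C1/(1+r) + C2/(1+r)^2
Discount C1: $967.00 / (1 + 0.0666) = $906.62
Discount C2: $823.00 / (1 + 0.0666)^2 = $723.43
NPV = -$1,000.00 + $906.62 + $723.43 = $630.05

$630.05


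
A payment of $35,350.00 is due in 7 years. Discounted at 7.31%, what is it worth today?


Formula: PV = FV / (1 + r)^n
Substituting: PV = $35,350.00 / (1 + 0.0731)^7
Discount factor: (1.0731)^7 = 1.638632
PV = $35,350.00 / 1.638632 = $21,572.88

$21,572.88


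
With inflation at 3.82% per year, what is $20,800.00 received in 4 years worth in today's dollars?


Formula: Real value = nominal / (1 + inflation)^years
Price level: (1 + 0.0382)^4 = 1.161781
Real value = $20,800.00 / 1.161781 = $17,903.55

$17,903.55


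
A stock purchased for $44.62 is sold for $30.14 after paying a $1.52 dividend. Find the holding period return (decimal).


Formula: HPR = (P1 - P0 + D) / P0
Gain: $30.14 - $44.62 + $1.52 = -$12.96
HPR = -$12.96 / $44.62 = -0.2905

-0.2905


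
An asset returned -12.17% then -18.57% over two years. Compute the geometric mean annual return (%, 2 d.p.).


Formula: Geometric mean = ((1+r1)*(1+r2))^(1/2) - 1
Product: (1 + -0.1217) * (1 + -0.1857) = 0.8783 * 0.8143 = 0.7152
Square root: 0.7152^0.5 = 0.845695
Geometric mean = 0.845695 - 1 = -0.154305
As percentage: -15.43%

-15.43%


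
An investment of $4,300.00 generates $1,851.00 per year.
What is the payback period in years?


Formula: Payback = investment / annual cash flow
Substituting: Payback = $4,300.00 / $1,851.00
Payback = 2.3231 years

2.3231 years


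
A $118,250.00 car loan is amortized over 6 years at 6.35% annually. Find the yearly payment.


Formula: PMT = PV * r / (1 - (1+r)^(-n))
Denominator: 1 - (1 + 0.0635)^(-6) = 0.308846
Numerator: $118,250.00 * 0.0635 = 7508.875
PMT = 7508.875 / 0.308846 = $24,312.71

$24,312.71


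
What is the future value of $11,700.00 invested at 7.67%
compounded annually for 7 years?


Formula: FV = P * (1 + r)^n
Substituting: FV = $11,700.00 * (1 + 0.0767)^7
Growth factor: (1.0767)^7 = 1.677502
FV = $11,700.00 * 1.677502 = $19,626.77

$19,626.77


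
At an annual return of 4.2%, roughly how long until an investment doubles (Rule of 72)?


Formula: Years ≈ 72 / r
Substituting: Years ≈ 72 / 4.2
Years ≈ 17.1

17.1 years


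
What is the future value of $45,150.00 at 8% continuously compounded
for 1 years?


Formula: FV = P * e^(r*t)
Exponent: r*t = 0.08 * 1 = 0.08
e^(0.08) = 1.083287
FV = $45,150.00 * 1.083287 = $48,910.41

$48,910.41


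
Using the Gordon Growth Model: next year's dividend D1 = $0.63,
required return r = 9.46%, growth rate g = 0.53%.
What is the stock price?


Formula: P = D1 / (r - g)
Spread: r - g = 0.0946 - 0.0053 = 0.0893
Substituting: P = $0.63 / 0.0893
P = $7.05

$7.05


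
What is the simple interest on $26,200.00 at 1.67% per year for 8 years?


Formula: I = P * r * t
Substituting: I = $26,200.00 * 0.0167 * 8
Step: I = $26,200.00 * 0.1336
I = $3,500.32

$3,500.32


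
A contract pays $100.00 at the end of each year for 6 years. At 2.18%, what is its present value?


Formula: PV = PMT * (1 - (1+r)^(-n)) / r
Discount factor: (1 + 0.0218)^(-6) = 0.878627
Bracket: 1 - 0.878627 = 0.121373
PV = $100.00 * 0.121373 / 0.0218 = $556.76

$556.76


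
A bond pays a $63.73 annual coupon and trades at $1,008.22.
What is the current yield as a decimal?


Formula: Current yield = annual coupon / price
Substituting: CY = $63.73 / $1,008.22
CY = 0.06321

0.06321


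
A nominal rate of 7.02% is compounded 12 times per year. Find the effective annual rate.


Formula: EAR = (1 + r/m)^m - 1
Period rate: r/m = 0.0702 / 12 = 0.00585
Compounding: (1 + 0.00585)^12 = 1.072503
EAR = 1.072503 - 1 = 0.072503

0.072503


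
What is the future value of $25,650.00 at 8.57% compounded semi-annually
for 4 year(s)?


Formula: FV = P * (1 + r/m)^(m*t)
Period rate: r/m = 0.0857 / 2 = 0.04285
Total periods: m*t = 2 * 4 = 8
Growth factor: (1 + 0.04285)^8 = 1.398862
FV = $25,650.00 * 1.398862 = $35,880.80

$35,880.80


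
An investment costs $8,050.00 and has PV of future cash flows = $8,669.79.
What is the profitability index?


Formula: PI = PV(cash flows) / initial investment
Substituting: PI = $8,669.79 / $8,050.00
PI = 1.077

1.077


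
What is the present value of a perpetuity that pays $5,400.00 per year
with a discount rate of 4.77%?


Formula: PV = C / r
Substituting: PV = $5,400.00 / 0.0477
PV = $113,207.55

$113,207.55


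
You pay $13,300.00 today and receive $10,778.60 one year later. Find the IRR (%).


Formula: IRR = C1/C0 - 1
Substituting: IRR = $10,778.60 / $13,300.00 - 1
Ratio: 0.810421 - 1 = -0.189579
IRR = -18.9579%

-18.9579%


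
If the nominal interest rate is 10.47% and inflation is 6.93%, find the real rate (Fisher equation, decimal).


Formula: (1 + r_real) = (1 + r_nom) / (1 + inflation)
Substituting: (1 + r_real) = 1.1047 / 1.0693
(1 + r_real) = 1.033106
r_real = 1.033106 - 1 = 0.033106

0.033106


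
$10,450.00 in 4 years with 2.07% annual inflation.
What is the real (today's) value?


Formula: Real value = nominal / (1 + inflation)^years
Price level: (1 + 0.0207)^4 = 1.085407
Real value = $10,450.00 / 1.085407 = $9,627.73

$9,627.73


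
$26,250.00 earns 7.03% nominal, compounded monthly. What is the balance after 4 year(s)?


Formula: FV = P * (1 + r/m)^(m*t)
Period rate: r/m = 0.0703 / 12 = 0.005858
Total periods: m*t = 12 * 4 = 48
Growth factor: (1 + 0.005858)^48 = 1.323632
FV = $26,250.00 * 1.323632 = $34,745.34

$34,745.34


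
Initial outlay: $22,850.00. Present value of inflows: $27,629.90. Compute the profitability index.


Formula: PI = PV(cash flows) / initial investment
Substituting: PI = $27,629.90 / $22,850.00
PI = 1.2092

1.2092


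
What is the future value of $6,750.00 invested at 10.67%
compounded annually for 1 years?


Formula: FV = P * (1 + r)^n
Substituting: FV = $6,750.00 * (1 + 0.1067)^1
Growth factor: (1.1067)^1 = 1.1067
FV = $6,750.00 * 1.1067 = $7,470.23

$7,470.23


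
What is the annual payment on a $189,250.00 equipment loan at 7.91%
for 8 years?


Formula: PMT = PV * r / (1 - (1+r)^(-n))
Denominator: 1 - (1 + 0.0791)^(-8) = 0.456116
Numerator: $189,250.00 * 0.0791 = 14969.675
PMT = 14969.675 / 0.456116 = $32,819.90

$32,819.90


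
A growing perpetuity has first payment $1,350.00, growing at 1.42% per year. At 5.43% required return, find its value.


Formula: PV = C / (r - g)
Spread: r - g = 0.0543 - 0.0142 = 0.0401
Substituting: PV = $1,350.00 / 0.0401
PV = $33,665.84

$33,665.84


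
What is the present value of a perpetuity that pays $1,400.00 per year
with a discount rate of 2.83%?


Formula: PV = C / r
Substituting: PV = $1,400.00 / 0.0283
PV = $49,469.96

$49,469.96


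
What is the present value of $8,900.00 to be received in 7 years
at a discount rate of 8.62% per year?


Formula: PV = FV / (1 + r)^n
Substituting: PV = $8,900.00 / (1 + 0.0862)^7
Discount factor: (1.0862)^7 = 1.783892
PV = $8,900.00 / 1.783892 = $4,989.09

$4,989.09


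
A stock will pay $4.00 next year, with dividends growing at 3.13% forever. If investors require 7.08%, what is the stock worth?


Formula: P = D1 / (r - g)
Spread: r - g = 0.0708 - 0.0313 = 0.0395
Substituting: P = $4.00 / 0.0395
P = $101.27

$101.27


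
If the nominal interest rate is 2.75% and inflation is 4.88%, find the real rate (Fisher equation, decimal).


Formula: (1 + r_real) = (1 + r_nom) / (1 + inflation)
Substituting: (1 + r_real) = 1.0275 / 1.0488
(1 + r_real) = 0.979691
r_real = 0.979691 - 1 = -0.020309

-0.020309


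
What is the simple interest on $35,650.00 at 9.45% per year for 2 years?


Formula: I = P * r * t
Substituting: I = $35,650.00 * 0.0945 * 2
Step: I = $35,650.00 * 0.189
I = $6,737.85

$6,737.85


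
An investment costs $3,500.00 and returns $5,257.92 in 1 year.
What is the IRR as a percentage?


Formula: IRR = C1/C0 - 1
Substituting: IRR = $5,257.92 / $3,500.00 - 1
Ratio: 1.502263 - 1 = 0.502263
IRR = 50.2263%

50.2263%


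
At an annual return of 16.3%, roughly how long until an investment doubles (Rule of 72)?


Formula: Years ≈ 72 / r
Substituting: Years ≈ 72 / 16.3
Years ≈ 4.4

4.4 years


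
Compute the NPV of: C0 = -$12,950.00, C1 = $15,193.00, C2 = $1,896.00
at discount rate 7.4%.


Formula: NPV = C0 + C1/(1+r) + C2/(1+r)^2
Discount C1: $15,193.00 / (1 + 0.074) = $14,146.18
Discount C2: $1,896.00 / (1 + 0.074)^2 = $1,643.73
NPV = -$12,950.00 + $14,146.18 + $1,643.73 = $2,839.91

$2,839.91


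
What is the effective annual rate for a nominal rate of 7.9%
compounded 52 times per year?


Formula: EAR = (1 + r/m)^m - 1
Period rate: r/m = 0.079 / 52 = 0.001519
Compounding: (1 + 0.001519)^52 = 1.082139
EAR = 1.082139 - 1 = 0.082139

0.082139


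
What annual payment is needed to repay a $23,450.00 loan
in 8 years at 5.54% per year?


Formula: PMT = PV * r / (1 - (1+r)^(-n))
Denominator: 1 - (1 + 0.0554)^(-8) = 0.350374
Numerator: $23,450.00 * 0.0554 = 1299.13
PMT = 1299.13 / 0.350374 = $3,707.84

$3,707.84


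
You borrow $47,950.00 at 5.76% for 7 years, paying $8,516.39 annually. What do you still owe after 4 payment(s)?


Formula: Balance = PV*(1+r)^k - PMT*((1+r)^k - 1)/r
Growth: (1 + 0.0576)^4 = 1.251082
Accumulated factor: ((1+r)^k - 1)/r = 4.359062
Balance = $47,950.00 * 1.251082 - $8,516.39 * 4.359062
Balance = $22,865.91

$22,865.91


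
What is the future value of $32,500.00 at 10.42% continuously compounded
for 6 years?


Formula: FV = P * e^(r*t)
Exponent: r*t = 0.1042 * 6 = 0.6252
e^(0.6252) = 1.86862
FV = $32,500.00 * 1.86862 = $60,730.14

$60,730.14


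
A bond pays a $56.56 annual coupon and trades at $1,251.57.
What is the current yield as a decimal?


Formula: Current yield = annual coupon / price
Substituting: CY = $56.56 / $1,251.57
CY = 0.045191

0.045191


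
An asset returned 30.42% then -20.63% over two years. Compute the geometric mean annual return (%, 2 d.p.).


Formula: Geometric mean = ((1+r1)*(1+r2))^(1/2) - 1
Product: (1 + 0.3042) * (1 + -0.2063) = 1.3042 * 0.7937 = 1.035144
Square root: 1.035144^0.5 = 1.01742
Geometric mean = 1.01742 - 1 = 0.01742
As percentage: 1.74%

1.74%


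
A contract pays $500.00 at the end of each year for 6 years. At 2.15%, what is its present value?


Formula: PV = PMT * (1 - (1+r)^(-n)) / r
Discount factor: (1 + 0.0215)^(-6) = 0.880177
Bracket: 1 - 0.880177 = 0.119823
PV = $500.00 * 0.119823 / 0.0215 = $2,786.59

$2,786.59


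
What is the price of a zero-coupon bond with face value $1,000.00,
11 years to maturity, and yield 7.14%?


Formula: Price = FV / (1 + r)^n
Substituting: Price = $1,000.00 / (1 + 0.0714)^11
Discount factor: (1.0714)^11 = 2.135345
Price = $1,000.00 / 2.135345 = $468.31

$468.31


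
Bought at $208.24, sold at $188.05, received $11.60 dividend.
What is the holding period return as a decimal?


Formula: HPR = (P1 - P0 + D) / P0
Gain: $188.05 - $208.24 + $11.60 = -$8.59
HPR = -$8.59 / $208.24 = -0.0413

-0.0413


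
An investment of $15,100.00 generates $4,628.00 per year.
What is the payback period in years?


Formula: Payback = investment / annual cash flow
Substituting: Payback = $15,100.00 / $4,628.00
Payback = 3.2627 years

3.2627 years


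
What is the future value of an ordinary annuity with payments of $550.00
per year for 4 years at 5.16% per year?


Formula: FV = PMT * ((1+r)^n - 1) / r
Growth factor: (1 + 0.0516)^4 = 1.222932
Numerator: 1.222932 - 1 = 0.222932
FV = $550.00 * 0.222932 / 0.0516 = $2,376.21

$2,376.21


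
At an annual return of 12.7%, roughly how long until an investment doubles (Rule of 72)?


Formula: Years ≈ 72 / r
Substituting: Years ≈ 72 / 12.7
Years ≈ 5.7

5.7 years


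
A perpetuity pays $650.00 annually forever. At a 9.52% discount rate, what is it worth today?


Formula: PV = C / r
Substituting: PV = $650.00 / 0.0952
PV = $6,827.73

$6,827.73


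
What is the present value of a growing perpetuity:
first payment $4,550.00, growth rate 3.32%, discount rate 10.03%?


Formula: PV = C / (r - g)
Spread: r - g = 0.1003 - 0.0332 = 0.0671
Substituting: PV = $4,550.00 / 0.0671
PV = $67,809.24

$67,809.24


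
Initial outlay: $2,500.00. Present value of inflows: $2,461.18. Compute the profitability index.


Formula: PI = PV(cash flows) / initial investment
Substituting: PI = $2,461.18 / $2,500.00
PI = 0.9845

0.9845


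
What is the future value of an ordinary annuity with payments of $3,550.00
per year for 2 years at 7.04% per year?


Formula: FV = PMT * ((1+r)^n - 1) / r
Growth factor: (1 + 0.0704)^2 = 1.145756
Numerator: 1.145756 - 1 = 0.145756
FV = $3,550.00 * 0.145756 / 0.0704 = $7,349.92

$7,349.92


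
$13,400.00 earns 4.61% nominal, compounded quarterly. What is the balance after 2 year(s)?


Formula: FV = P * (1 + r/m)^(m*t)
Period rate: r/m = 0.0461 / 4 = 0.011525
Total periods: m*t = 4 * 2 = 8
Growth factor: (1 + 0.011525)^8 = 1.096006
FV = $13,400.00 * 1.096006 = $14,686.48

$14,686.48


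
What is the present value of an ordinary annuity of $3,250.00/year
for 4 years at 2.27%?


Formula: PV = PMT * (1 - (1+r)^(-n)) / r
Discount factor: (1 + 0.0227)^(-4) = 0.914128
Bracket: 1 - 0.914128 = 0.085872
PV = $3,250.00 * 0.085872 / 0.0227 = $12,294.46

$12,294.46


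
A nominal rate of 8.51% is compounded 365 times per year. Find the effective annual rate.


Formula: EAR = (1 + r/m)^m - 1
Period rate: r/m = 0.0851 / 365 = 0.000233
Compounding: (1 + 0.000233)^365 = 1.088815
EAR = 1.088815 - 1 = 0.088815

0.088815


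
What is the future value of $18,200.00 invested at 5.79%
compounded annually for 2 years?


Formula: FV = P * (1 + r)^n
Substituting: FV = $18,200.00 * (1 + 0.0579)^2
Growth factor: (1.0579)^2 = 1.119152
FV = $18,200.00 * 1.119152 = $20,368.57

$20,368.57


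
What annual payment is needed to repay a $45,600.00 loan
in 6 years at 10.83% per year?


Formula: PMT = PV * r / (1 - (1+r)^(-n))
Denominator: 1 - (1 + 0.1083)^(-6) = 0.46042
Numerator: $45,600.00 * 0.1083 = 4938.48
PMT = 4938.48 / 0.46042 = $10,726.04

$10,726.04


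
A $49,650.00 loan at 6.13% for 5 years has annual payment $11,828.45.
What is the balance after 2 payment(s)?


Formula: Balance = PV*(1+r)^k - PMT*((1+r)^k - 1)/r
Growth: (1 + 0.0613)^2 = 1.126358
Accumulated factor: ((1+r)^k - 1)/r = 2.0613
Balance = $49,650.00 * 1.126358 - $11,828.45 * 2.0613
Balance = $31,541.68

$31,541.68


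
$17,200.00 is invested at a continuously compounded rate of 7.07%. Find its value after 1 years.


Formula: FV = P * e^(r*t)
Exponent: r*t = 0.0707 * 1 = 0.0707
e^(0.0707) = 1.073259
FV = $17,200.00 * 1.073259 = $18,460.06

$18,460.06


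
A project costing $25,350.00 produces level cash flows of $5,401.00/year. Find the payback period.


Formula: Payback = investment / annual cash flow
Substituting: Payback = $25,350.00 / $5,401.00
Payback = 4.6936 years

4.6936 years


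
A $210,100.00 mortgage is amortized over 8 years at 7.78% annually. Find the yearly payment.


Formula: PMT = PV * r / (1 - (1+r)^(-n))
Denominator: 1 - (1 + 0.0778)^(-8) = 0.450845
Numerator: $210,100.00 * 0.0778 = 16345.78
PMT = 16345.78 / 0.450845 = $36,255.84

$36,255.84


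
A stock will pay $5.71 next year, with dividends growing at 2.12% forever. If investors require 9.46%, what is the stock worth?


Formula: P = D1 / (r - g)
Spread: r - g = 0.0946 - 0.0212 = 0.0734
Substituting: P = $5.71 / 0.0734
P = $77.79

$77.79


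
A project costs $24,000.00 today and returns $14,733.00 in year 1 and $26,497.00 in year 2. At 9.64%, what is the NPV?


Formula: NPV = C0 + C1/(1+r) + C2/(1+r)^2
Discount C1: $14,733.00 / (1 + 0.0964) = $13,437.61
Discount C2: $26,497.00 / (1 + 0.0964)^2 = $22,042.39
NPV = -$24,000.00 + $13,437.61 + $22,042.39 = $11,480.00

$11,480.00


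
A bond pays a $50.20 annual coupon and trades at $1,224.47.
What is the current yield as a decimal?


Formula: Current yield = annual coupon / price
Substituting: CY = $50.20 / $1,224.47
CY = 0.040997

0.040997


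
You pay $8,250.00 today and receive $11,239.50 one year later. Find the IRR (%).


Formula: IRR = C1/C0 - 1
Substituting: IRR = $11,239.50 / $8,250.00 - 1
Ratio: 1.362364 - 1 = 0.362364
IRR = 36.2364%

36.2364%


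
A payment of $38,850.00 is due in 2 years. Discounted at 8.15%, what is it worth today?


Formula: PV = FV / (1 + r)^n
Substituting: PV = $38,850.00 / (1 + 0.0815)^2
Discount factor: (1.0815)^2 = 1.169642
PV = $38,850.00 / 1.169642 = $33,215.28

$33,215.28


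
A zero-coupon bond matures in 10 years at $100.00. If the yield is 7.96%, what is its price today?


Formula: Price = FV / (1 + r)^n
Substituting: Price = $100.00 / (1 + 0.0796)^10
Discount factor: (1.0796)^10 = 2.150942
Price = $100.00 / 2.150942 = $46.49

$46.49


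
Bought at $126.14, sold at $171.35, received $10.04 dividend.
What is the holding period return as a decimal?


Formula: HPR = (P1 - P0 + D) / P0
Gain: $171.35 - $126.14 + $10.04 = $55.25
HPR = $55.25 / $126.14 = 0.438

0.438


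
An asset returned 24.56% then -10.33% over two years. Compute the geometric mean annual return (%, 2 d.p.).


Formula: Geometric mean = ((1+r1)*(1+r2))^(1/2) - 1
Product: (1 + 0.2456) * (1 + -0.1033) = 1.2456 * 0.8967 = 1.11693
Square root: 1.11693^0.5 = 1.056849
Geometric mean = 1.056849 - 1 = 0.056849
As percentage: 5.68%

5.68%


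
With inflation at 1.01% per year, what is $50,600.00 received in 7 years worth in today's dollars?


Formula: Real value = nominal / (1 + inflation)^years
Price level: (1 + 0.0101)^7 = 1.072879
Real value = $50,600.00 / 1.072879 = $47,162.84

$47,162.84


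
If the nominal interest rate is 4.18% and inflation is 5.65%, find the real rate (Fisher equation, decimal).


Formula: (1 + r_real) = (1 + r_nom) / (1 + inflation)
Substituting: (1 + r_real) = 1.0418 / 1.0565
(1 + r_real) = 0.986086
r_real = 0.986086 - 1 = -0.013914

-0.013914


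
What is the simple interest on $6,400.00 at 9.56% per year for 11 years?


Formula: I = P * r * t
Substituting: I = $6,400.00 * 0.0956 * 11
Step: I = $6,400.00 * 1.0516
I = $6,730.24

$6,730.24


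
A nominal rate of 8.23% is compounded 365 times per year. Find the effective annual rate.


Formula: EAR = (1 + r/m)^m - 1
Period rate: r/m = 0.0823 / 365 = 0.000225
Compounding: (1 + 0.000225)^365 = 1.085771
EAR = 1.085771 - 1 = 0.085771

0.085771


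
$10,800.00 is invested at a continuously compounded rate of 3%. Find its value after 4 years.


Formula: FV = P * e^(r*t)
Exponent: r*t = 0.03 * 4 = 0.12
e^(0.12) = 1.127497
FV = $10,800.00 * 1.127497 = $12,176.97

$12,176.97


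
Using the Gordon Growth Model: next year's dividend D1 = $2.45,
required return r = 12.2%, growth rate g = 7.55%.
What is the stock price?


Formula: P = D1 / (r - g)
Spread: r - g = 0.122 - 0.0755 = 0.0465
Substituting: P = $2.45 / 0.0465
P = $52.69

$52.69


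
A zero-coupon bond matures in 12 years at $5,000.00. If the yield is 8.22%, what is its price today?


Formula: Price = FV / (1 + r)^n
Substituting: Price = $5,000.00 / (1 + 0.0822)^12
Discount factor: (1.0822)^12 = 2.58042
Price = $5,000.00 / 2.58042 = $1,937.67

$1,937.67
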